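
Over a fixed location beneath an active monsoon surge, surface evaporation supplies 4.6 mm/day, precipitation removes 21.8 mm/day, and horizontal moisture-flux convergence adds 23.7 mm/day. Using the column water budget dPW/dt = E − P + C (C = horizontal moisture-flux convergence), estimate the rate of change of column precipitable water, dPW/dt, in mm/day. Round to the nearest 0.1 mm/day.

dPW/dt = E − P + C = 4.6 − 21.8 + (23.7) = 6.5 mm/day.

dPW/dt ≈ 6.5 mm/day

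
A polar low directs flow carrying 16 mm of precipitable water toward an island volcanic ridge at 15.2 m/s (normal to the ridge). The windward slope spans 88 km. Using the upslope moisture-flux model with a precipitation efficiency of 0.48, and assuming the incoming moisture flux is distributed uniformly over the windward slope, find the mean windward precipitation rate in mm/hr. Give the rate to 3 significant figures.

R ≈ 4.78 mm/hr

Incoming column moisture flux per unit ridge length: F = V × PW = 15.2 × 16 = 243.2 mm·m/s.
Spread over the 88 km slope with efficiency ε = 0.48: R = ε·F/W = 0.48 × 243.2 / 88000 m = 1.327e-03 mm/s.
R = 1.327e-03 × 3600 = 4.78 mm/hr.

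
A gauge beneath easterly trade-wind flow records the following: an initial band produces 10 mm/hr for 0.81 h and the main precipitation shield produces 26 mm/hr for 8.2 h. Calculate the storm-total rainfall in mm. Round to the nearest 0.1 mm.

Total = Σ Rᵢ Δtᵢ = 10 × 0.81 + 26 × 8.2
      = 8.1 + 213.2 = 221.3 mm.

total ≈ 221.3 mm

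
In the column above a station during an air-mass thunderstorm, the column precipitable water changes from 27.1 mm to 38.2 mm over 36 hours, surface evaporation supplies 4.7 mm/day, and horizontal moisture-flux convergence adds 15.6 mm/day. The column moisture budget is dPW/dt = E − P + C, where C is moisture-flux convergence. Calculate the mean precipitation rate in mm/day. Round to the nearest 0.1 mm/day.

P ≈ 12.9 mm/day

dPW/dt = (38.2 − 27.1) mm / (36/24 day) = +7.400 mm/day.
P = E + C − dPW/dt = 4.7 + (15.6) − (+7.400) = 12.9 mm/day.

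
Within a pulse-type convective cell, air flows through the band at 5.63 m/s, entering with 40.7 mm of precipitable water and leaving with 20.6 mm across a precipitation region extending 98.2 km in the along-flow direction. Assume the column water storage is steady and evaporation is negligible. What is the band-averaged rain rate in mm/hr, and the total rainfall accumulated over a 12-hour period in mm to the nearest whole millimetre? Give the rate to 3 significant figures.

Column moisture flux per unit crosswind length is F = V × PW.
Inflow: F_in = 5.63 × 40.7 = 229.141 mm·m/s
Outflow: F_out = 5.63 × 20.6 = 115.978 mm·m/s
Steady-state rate R = (F_in − F_out)/L = (229.141 − 115.978) / 98200 m = 1.152e-03 mm/s.
R = 1.152e-03 × 3600 = 4.15 mm/hr.
Over 12 h: total = 4.15 × 12 = 49.8 ≈ 50 mm.

R ≈ 4.15 mm/hr; total ≈ 50 mm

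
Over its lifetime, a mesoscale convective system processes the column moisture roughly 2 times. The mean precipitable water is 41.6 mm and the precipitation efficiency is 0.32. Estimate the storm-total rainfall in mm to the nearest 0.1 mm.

Each cycle deposits ε × PW = 0.32 × 41.6 = 13.312 mm.
Over 2 cycles: 2 × 13.312 = 26.6 mm.

rainfall ≈ 26.6 mm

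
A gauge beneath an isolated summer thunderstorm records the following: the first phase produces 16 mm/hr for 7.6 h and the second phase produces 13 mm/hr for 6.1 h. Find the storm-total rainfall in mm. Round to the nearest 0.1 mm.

total ≈ 200.9 mm

Total = Σ Rᵢ Δtᵢ = 16 × 7.6 + 13 × 6.1
      = 121.6 + 79.3 = 200.9 mm.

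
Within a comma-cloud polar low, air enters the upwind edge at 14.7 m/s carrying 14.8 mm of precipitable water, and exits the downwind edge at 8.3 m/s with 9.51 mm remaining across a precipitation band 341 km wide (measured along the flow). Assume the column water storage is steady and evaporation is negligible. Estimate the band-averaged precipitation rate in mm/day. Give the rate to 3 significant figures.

Column moisture flux per unit crosswind length is F = V × PW.
Inflow: F_in = 14.7 × 14.8 = 217.56 mm·m/s
Outflow: F_out = 8.3 × 9.51 = 78.933 mm·m/s
Steady-state rate R = (F_in − F_out)/L = (217.56 − 78.933) / 341000 m = 4.065e-04 mm/s.
R = 4.065e-04 × 3600 × 24 = 35.1 mm/day.

R ≈ 35.1 mm/day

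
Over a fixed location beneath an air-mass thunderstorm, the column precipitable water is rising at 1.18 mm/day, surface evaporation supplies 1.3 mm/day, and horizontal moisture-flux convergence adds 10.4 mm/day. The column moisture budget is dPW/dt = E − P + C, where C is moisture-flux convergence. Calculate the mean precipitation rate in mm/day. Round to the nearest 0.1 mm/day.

P ≈ 10.5 mm/day

dPW/dt = +1.18 mm/day.
P = E + C − dPW/dt = 1.3 + (10.4) − (+1.18) = 10.5 mm/day.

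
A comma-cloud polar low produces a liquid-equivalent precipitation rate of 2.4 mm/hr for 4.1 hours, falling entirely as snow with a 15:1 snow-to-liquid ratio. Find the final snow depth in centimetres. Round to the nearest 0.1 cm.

snow depth ≈ 14.8 cm

Liquid-equivalent depth = 2.4 × 4.1 = 9.84 mm.
Snow depth = 9.84 mm × 15 = 147.6 mm = 14.8 cm.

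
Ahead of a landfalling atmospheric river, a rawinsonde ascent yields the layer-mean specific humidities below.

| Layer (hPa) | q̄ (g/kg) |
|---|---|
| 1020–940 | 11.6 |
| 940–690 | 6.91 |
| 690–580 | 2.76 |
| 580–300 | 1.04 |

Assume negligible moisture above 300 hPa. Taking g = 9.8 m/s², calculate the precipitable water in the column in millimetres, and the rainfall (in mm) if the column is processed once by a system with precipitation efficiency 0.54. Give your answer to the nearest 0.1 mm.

PW ≈ 33.2 mm; rainfall ≈ 17.9 mm

Precipitable water is the column-integrated vapour mass per unit area: PW = (1/g) Σ q̄ Δp, with q in kg/kg and Δp in Pa (1 kg/m² of water = 1 mm).
Layer 1020–940 hPa: Δp = 80 hPa = 8000 Pa, q̄ = 0.0116 kg/kg → 0.0116 × 8000 / 9.8 = 9.47 mm
Layer 940–690 hPa: Δp = 250 hPa = 25000 Pa, q̄ = 0.00691 kg/kg → 0.00691 × 25000 / 9.8 = 17.63 mm
Layer 690–580 hPa: Δp = 110 hPa = 11000 Pa, q̄ = 0.00276 kg/kg → 0.00276 × 11000 / 9.8 = 3.10 mm
Layer 580–300 hPa: Δp = 280 hPa = 28000 Pa, q̄ = 0.00104 kg/kg → 0.00104 × 28000 / 9.8 = 2.97 mm
PW = 9.47 + 17.63 + 3.10 + 2.97 = 33.17 ≈ 33.2 mm.
Rainfall = ε × PW = 0.54 × 33.2 = 17.9 mm.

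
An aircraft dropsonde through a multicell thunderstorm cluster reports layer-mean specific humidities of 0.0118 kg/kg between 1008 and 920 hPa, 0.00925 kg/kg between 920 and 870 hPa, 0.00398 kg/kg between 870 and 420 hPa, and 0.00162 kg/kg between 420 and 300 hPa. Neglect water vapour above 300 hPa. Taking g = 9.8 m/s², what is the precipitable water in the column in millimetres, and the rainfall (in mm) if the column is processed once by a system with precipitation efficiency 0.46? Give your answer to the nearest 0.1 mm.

PW ≈ 35.6 mm; rainfall ≈ 16.4 mm

Precipitable water is the column-integrated vapour mass per unit area: PW = (1/g) Σ q̄ Δp, with q in kg/kg and Δp in Pa (1 kg/m² of water = 1 mm).
Layer 1008–920 hPa: Δp = 88 hPa = 8800 Pa, q̄ = 0.0118 kg/kg → 0.0118 × 8800 / 9.8 = 10.60 mm
Layer 920–870 hPa: Δp = 50 hPa = 5000 Pa, q̄ = 0.00925 kg/kg → 0.00925 × 5000 / 9.8 = 4.72 mm
Layer 870–420 hPa: Δp = 450 hPa = 45000 Pa, q̄ = 0.00398 kg/kg → 0.00398 × 45000 / 9.8 = 18.28 mm
Layer 420–300 hPa: Δp = 120 hPa = 12000 Pa, q̄ = 0.00162 kg/kg → 0.00162 × 12000 / 9.8 = 1.98 mm
PW = 10.60 + 4.72 + 18.28 + 1.98 = 35.58 ≈ 35.6 mm.
Rainfall = ε × PW = 0.46 × 35.6 = 16.4 mm.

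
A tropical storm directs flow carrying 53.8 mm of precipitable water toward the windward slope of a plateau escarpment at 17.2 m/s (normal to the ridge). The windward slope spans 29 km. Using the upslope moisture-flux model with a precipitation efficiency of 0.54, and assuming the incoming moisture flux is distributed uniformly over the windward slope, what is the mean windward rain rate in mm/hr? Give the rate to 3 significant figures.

Incoming column moisture flux per unit ridge length: F = V × PW = 17.2 × 53.8 = 925.36 mm·m/s.
Spread over the 29 km slope with efficiency ε = 0.54: R = ε·F/W = 0.54 × 925.36 / 29000 m = 1.723e-02 mm/s.
R = 1.723e-02 × 3600 = 62.0 mm/hr.

R ≈ 62.0 mm/hr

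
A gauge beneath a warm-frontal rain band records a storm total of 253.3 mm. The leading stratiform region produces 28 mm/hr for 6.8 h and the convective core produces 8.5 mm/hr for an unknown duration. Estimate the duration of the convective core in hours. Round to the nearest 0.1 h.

duration ≈ 7.4 h

Known phases: 28 × 6.8 = 190.4 mm.
Remaining depth = 253.3 − 190.4 = 62.9 mm.
Duration = 62.9 / 8.5 = 7.4 h.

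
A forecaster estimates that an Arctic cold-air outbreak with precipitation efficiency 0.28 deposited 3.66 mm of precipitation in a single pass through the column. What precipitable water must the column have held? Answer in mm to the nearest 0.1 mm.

PW = precipitation / ε = 3.66 / 0.28 = 13.1 mm.

PW ≈ 13.1 mm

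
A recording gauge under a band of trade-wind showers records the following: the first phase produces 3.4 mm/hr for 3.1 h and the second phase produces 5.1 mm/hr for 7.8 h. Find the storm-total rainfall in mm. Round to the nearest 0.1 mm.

Total = Σ Rᵢ Δtᵢ = 3.4 × 3.1 + 5.1 × 7.8
      = 10.54 + 39.78 = 50.3 mm.

total ≈ 50.3 mm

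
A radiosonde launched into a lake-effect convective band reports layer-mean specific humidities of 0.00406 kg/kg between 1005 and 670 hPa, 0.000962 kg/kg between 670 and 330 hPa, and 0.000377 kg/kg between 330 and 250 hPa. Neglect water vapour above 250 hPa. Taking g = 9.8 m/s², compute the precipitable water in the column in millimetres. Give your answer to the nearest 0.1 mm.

PW ≈ 17.5 mm

Precipitable water is the column-integrated vapour mass per unit area: PW = (1/g) Σ q̄ Δp, with q in kg/kg and Δp in Pa (1 kg/m² of water = 1 mm).
Layer 1005–670 hPa: Δp = 335 hPa = 33500 Pa, q̄ = 0.00406 kg/kg → 0.00406 × 33500 / 9.8 = 13.88 mm
Layer 670–330 hPa: Δp = 340 hPa = 34000 Pa, q̄ = 0.000962 kg/kg → 0.000962 × 34000 / 9.8 = 3.34 mm
Layer 330–250 hPa: Δp = 80 hPa = 8000 Pa, q̄ = 0.000377 kg/kg → 0.000377 × 8000 / 9.8 = 0.31 mm
PW = 13.88 + 3.34 + 0.31 = 17.53 ≈ 17.5 mm.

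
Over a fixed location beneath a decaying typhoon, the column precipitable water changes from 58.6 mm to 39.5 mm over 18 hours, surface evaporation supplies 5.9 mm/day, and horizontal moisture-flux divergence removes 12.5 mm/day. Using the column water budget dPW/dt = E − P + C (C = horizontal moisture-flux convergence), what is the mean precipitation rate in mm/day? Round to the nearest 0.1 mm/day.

P ≈ 18.9 mm/day

dPW/dt = (39.5 − 58.6) mm / (18/24 day) = -25.467 mm/day.
P = E + C − dPW/dt = 5.9 + (-12.5) − (-25.467) = 18.9 mm/day.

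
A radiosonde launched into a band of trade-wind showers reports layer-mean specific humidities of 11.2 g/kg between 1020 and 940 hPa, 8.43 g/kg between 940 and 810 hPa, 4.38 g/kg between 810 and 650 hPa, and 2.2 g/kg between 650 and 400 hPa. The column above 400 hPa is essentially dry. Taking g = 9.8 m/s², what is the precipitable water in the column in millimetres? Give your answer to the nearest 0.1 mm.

PW ≈ 33.1 mm

Precipitable water is the column-integrated vapour mass per unit area: PW = (1/g) Σ q̄ Δp, with q in kg/kg and Δp in Pa (1 kg/m² of water = 1 mm).
Layer 1020–940 hPa: Δp = 80 hPa = 8000 Pa, q̄ = 0.0112 kg/kg → 0.0112 × 8000 / 9.8 = 9.14 mm
Layer 940–810 hPa: Δp = 130 hPa = 13000 Pa, q̄ = 0.00843 kg/kg → 0.00843 × 13000 / 9.8 = 11.18 mm
Layer 810–650 hPa: Δp = 160 hPa = 16000 Pa, q̄ = 0.00438 kg/kg → 0.00438 × 16000 / 9.8 = 7.15 mm
Layer 650–400 hPa: Δp = 250 hPa = 25000 Pa, q̄ = 0.0022 kg/kg → 0.0022 × 25000 / 9.8 = 5.61 mm
PW = 9.14 + 11.18 + 7.15 + 5.61 = 33.08 ≈ 33.1 mm.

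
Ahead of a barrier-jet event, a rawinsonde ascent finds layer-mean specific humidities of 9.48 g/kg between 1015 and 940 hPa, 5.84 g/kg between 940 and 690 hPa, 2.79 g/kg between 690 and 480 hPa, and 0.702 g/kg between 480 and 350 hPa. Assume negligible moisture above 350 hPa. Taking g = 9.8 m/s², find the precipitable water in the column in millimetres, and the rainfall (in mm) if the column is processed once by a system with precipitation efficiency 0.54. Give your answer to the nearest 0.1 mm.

Precipitable water is the column-integrated vapour mass per unit area: PW = (1/g) Σ q̄ Δp, with q in kg/kg and Δp in Pa (1 kg/m² of water = 1 mm).
Layer 1015–940 hPa: Δp = 75 hPa = 7500 Pa, q̄ = 0.00948 kg/kg → 0.00948 × 7500 / 9.8 = 7.26 mm
Layer 940–690 hPa: Δp = 250 hPa = 25000 Pa, q̄ = 0.00584 kg/kg → 0.00584 × 25000 / 9.8 = 14.90 mm
Layer 690–480 hPa: Δp = 210 hPa = 21000 Pa, q̄ = 0.00279 kg/kg → 0.00279 × 21000 / 9.8 = 5.98 mm
Layer 480–350 hPa: Δp = 130 hPa = 13000 Pa, q̄ = 0.000702 kg/kg → 0.000702 × 13000 / 9.8 = 0.93 mm
PW = 7.26 + 14.90 + 5.98 + 0.93 = 29.07 ≈ 29.1 mm.
Rainfall = ε × PW = 0.54 × 29.1 = 15.7 mm.

PW ≈ 29.1 mm; rainfall ≈ 15.7 mm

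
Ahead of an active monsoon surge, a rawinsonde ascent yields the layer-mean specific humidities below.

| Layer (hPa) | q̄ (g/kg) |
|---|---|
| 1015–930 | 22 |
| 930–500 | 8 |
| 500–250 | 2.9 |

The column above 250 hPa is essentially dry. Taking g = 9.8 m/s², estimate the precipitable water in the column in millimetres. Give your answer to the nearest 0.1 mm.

Precipitable water is the column-integrated vapour mass per unit area: PW = (1/g) Σ q̄ Δp, with q in kg/kg and Δp in Pa (1 kg/m² of water = 1 mm).
Layer 1015–930 hPa: Δp = 85 hPa = 8500 Pa, q̄ = 0.022 kg/kg → 0.022 × 8500 / 9.8 = 19.08 mm
Layer 930–500 hPa: Δp = 430 hPa = 43000 Pa, q̄ = 0.008 kg/kg → 0.008 × 43000 / 9.8 = 35.10 mm
Layer 500–250 hPa: Δp = 250 hPa = 25000 Pa, q̄ = 0.0029 kg/kg → 0.0029 × 25000 / 9.8 = 7.40 mm
PW = 19.08 + 35.10 + 7.40 = 61.58 ≈ 61.6 mm.

PW ≈ 61.6 mm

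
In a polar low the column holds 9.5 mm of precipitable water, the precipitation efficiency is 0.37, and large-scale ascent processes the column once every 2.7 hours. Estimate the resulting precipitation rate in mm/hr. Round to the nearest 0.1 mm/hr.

Each overturning extracts ε × PW = 0.37 × 9.5 = 3.515 mm.
Rate = ε·PW / τ = 3.515 / 2.7 h = 1.3 mm/hr.

R ≈ 1.3 mm/hr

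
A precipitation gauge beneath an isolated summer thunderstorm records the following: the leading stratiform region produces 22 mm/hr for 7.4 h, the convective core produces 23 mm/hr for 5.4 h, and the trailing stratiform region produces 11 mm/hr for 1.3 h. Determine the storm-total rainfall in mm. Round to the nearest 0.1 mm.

total ≈ 301.3 mm

Total = Σ Rᵢ Δtᵢ = 22 × 7.4 + 23 × 5.4 + 11 × 1.3
      = 162.8 + 124.2 + 14.3 = 301.3 mm.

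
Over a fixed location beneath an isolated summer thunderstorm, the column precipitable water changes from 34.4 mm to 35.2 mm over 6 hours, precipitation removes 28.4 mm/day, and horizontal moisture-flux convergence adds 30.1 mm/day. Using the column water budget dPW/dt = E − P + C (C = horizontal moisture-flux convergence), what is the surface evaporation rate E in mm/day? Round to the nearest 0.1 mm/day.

dPW/dt = (35.2 − 34.4) mm / (6/24 day) = +3.200 mm/day.
E = dPW/dt + P − C = (+3.200) + 28.4 − (30.1) = 1.5 mm/day.

E ≈ 1.5 mm/day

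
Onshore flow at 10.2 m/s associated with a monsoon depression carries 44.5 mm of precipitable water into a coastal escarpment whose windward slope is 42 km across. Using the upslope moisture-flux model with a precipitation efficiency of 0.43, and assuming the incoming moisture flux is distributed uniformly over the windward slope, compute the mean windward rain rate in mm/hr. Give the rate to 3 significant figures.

R ≈ 16.7 mm/hr

Incoming column moisture flux per unit ridge length: F = V × PW = 10.2 × 44.5 = 453.9 mm·m/s.
Spread over the 42 km slope with efficiency ε = 0.43: R = ε·F/W = 0.43 × 453.9 / 42000 m = 4.647e-03 mm/s.
R = 4.647e-03 × 3600 = 16.7 mm/hr.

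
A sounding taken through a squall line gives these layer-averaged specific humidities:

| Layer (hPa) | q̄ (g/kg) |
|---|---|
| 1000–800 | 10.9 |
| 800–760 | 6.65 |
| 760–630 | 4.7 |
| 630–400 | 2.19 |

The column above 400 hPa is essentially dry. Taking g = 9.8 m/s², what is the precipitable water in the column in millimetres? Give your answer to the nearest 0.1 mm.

PW ≈ 36.3 mm

Precipitable water is the column-integrated vapour mass per unit area: PW = (1/g) Σ q̄ Δp, with q in kg/kg and Δp in Pa (1 kg/m² of water = 1 mm).
Layer 1000–800 hPa: Δp = 200 hPa = 20000 Pa, q̄ = 0.0109 kg/kg → 0.0109 × 20000 / 9.8 = 22.24 mm
Layer 800–760 hPa: Δp = 40 hPa = 4000 Pa, q̄ = 0.00665 kg/kg → 0.00665 × 4000 / 9.8 = 2.71 mm
Layer 760–630 hPa: Δp = 130 hPa = 13000 Pa, q̄ = 0.0047 kg/kg → 0.0047 × 13000 / 9.8 = 6.23 mm
Layer 630–400 hPa: Δp = 230 hPa = 23000 Pa, q̄ = 0.00219 kg/kg → 0.00219 × 23000 / 9.8 = 5.14 mm
PW = 22.24 + 2.71 + 6.23 + 5.14 = 36.32 ≈ 36.3 mm.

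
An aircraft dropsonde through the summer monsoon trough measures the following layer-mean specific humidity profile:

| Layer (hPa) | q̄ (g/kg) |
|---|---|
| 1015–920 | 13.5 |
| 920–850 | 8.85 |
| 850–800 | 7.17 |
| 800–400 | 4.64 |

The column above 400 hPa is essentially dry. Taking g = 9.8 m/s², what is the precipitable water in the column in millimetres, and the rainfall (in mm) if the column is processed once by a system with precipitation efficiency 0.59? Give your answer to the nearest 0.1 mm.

PW ≈ 42.0 mm; rainfall ≈ 24.8 mm

Precipitable water is the column-integrated vapour mass per unit area: PW = (1/g) Σ q̄ Δp, with q in kg/kg and Δp in Pa (1 kg/m² of water = 1 mm).
Layer 1015–920 hPa: Δp = 95 hPa = 9500 Pa, q̄ = 0.0135 kg/kg → 0.0135 × 9500 / 9.8 = 13.09 mm
Layer 920–850 hPa: Δp = 70 hPa = 7000 Pa, q̄ = 0.00885 kg/kg → 0.00885 × 7000 / 9.8 = 6.32 mm
Layer 850–800 hPa: Δp = 50 hPa = 5000 Pa, q̄ = 0.00717 kg/kg → 0.00717 × 5000 / 9.8 = 3.66 mm
Layer 800–400 hPa: Δp = 400 hPa = 40000 Pa, q̄ = 0.00464 kg/kg → 0.00464 × 40000 / 9.8 = 18.94 mm
PW = 13.09 + 6.32 + 3.66 + 18.94 = 42.01 ≈ 42.0 mm.
Rainfall = ε × PW = 0.59 × 42.0 = 24.8 mm.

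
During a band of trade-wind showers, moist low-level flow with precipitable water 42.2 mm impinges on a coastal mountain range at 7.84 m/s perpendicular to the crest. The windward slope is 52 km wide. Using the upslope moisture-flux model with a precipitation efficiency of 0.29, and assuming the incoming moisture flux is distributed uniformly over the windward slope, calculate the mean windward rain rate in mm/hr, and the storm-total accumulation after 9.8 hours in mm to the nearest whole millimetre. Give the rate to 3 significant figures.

Incoming column moisture flux per unit ridge length: F = V × PW = 7.84 × 42.2 = 330.848 mm·m/s.
Spread over the 52 km slope with efficiency ε = 0.29: R = ε·F/W = 0.29 × 330.848 / 52000 m = 1.845e-03 mm/s.
R = 1.845e-03 × 3600 = 6.64 mm/hr.
Over 9.8 h: total = 6.64 × 9.8 = 65.072 ≈ 65 mm.

R ≈ 6.64 mm/hr; total ≈ 65 mm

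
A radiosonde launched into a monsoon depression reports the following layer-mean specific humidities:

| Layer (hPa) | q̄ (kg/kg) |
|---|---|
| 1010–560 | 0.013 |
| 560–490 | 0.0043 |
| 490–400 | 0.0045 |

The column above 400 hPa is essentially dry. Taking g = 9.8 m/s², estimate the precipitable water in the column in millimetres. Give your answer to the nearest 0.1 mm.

Precipitable water is the column-integrated vapour mass per unit area: PW = (1/g) Σ q̄ Δp, with q in kg/kg and Δp in Pa (1 kg/m² of water = 1 mm).
Layer 1010–560 hPa: Δp = 450 hPa = 45000 Pa, q̄ = 0.013 kg/kg → 0.013 × 45000 / 9.8 = 59.69 mm
Layer 560–490 hPa: Δp = 70 hPa = 7000 Pa, q̄ = 0.0043 kg/kg → 0.0043 × 7000 / 9.8 = 3.07 mm
Layer 490–400 hPa: Δp = 90 hPa = 9000 Pa, q̄ = 0.0045 kg/kg → 0.0045 × 9000 / 9.8 = 4.13 mm
PW = 59.69 + 3.07 + 4.13 = 66.89 ≈ 66.9 mm.

PW ≈ 66.9 mm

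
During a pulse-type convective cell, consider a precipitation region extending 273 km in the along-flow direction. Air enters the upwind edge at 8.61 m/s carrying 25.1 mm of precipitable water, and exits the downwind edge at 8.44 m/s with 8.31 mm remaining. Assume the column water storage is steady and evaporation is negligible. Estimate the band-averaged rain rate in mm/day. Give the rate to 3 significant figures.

Column moisture flux per unit crosswind length is F = V × PW.
Inflow: F_in = 8.61 × 25.1 = 216.111 mm·m/s
Outflow: F_out = 8.44 × 8.31 = 70.1364 mm·m/s
Steady-state rate R = (F_in − F_out)/L = (216.111 − 70.1364) / 273000 m = 5.347e-04 mm/s.
R = 5.347e-04 × 3600 × 24 = 46.2 mm/day.

R ≈ 46.2 mm/day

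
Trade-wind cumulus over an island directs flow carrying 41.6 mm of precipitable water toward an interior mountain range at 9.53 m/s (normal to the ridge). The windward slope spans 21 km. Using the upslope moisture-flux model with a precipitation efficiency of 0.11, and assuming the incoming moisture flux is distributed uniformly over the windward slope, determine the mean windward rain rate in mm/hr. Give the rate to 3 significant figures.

Incoming column moisture flux per unit ridge length: F = V × PW = 9.53 × 41.6 = 396.448 mm·m/s.
Spread over the 21 km slope with efficiency ε = 0.11: R = ε·F/W = 0.11 × 396.448 / 21000 m = 2.077e-03 mm/s.
R = 2.077e-03 × 3600 = 7.48 mm/hr.

R ≈ 7.48 mm/hr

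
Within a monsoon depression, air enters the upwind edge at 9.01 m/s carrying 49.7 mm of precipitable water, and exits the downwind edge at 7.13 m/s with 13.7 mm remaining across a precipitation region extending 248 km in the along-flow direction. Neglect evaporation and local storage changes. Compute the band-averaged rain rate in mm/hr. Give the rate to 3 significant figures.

R ≈ 5.08 mm/hr

Column moisture flux per unit crosswind length is F = V × PW.
Inflow: F_in = 9.01 × 49.7 = 447.797 mm·m/s
Outflow: F_out = 7.13 × 13.7 = 97.681 mm·m/s
Steady-state rate R = (F_in − F_out)/L = (447.797 − 97.681) / 248000 m = 1.412e-03 mm/s.
R = 1.412e-03 × 3600 = 5.08 mm/hr.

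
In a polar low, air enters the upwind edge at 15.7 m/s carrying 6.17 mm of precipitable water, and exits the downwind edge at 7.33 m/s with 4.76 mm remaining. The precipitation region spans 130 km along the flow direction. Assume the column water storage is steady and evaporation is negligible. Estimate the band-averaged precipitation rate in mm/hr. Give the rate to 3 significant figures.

R ≈ 1.72 mm/hr

Column moisture flux per unit crosswind length is F = V × PW.
Inflow: F_in = 15.7 × 6.17 = 96.869 mm·m/s
Outflow: F_out = 7.33 × 4.76 = 34.8908 mm·m/s
Steady-state rate R = (F_in − F_out)/L = (96.869 − 34.8908) / 130000 m = 4.768e-04 mm/s.
R = 4.768e-04 × 3600 = 1.72 mm/hr.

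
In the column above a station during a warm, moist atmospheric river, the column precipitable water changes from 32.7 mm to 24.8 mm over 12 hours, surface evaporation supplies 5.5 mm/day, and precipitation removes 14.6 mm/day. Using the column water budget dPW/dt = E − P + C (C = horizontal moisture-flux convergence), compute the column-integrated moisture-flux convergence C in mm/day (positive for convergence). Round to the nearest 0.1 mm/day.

C ≈ -6.7 mm/day

dPW/dt = (24.8 − 32.7) mm / (12/24 day) = -15.800 mm/day.
C = dPW/dt − E + P = (-15.800) − 5.5 + 14.6 = -6.7 mm/day.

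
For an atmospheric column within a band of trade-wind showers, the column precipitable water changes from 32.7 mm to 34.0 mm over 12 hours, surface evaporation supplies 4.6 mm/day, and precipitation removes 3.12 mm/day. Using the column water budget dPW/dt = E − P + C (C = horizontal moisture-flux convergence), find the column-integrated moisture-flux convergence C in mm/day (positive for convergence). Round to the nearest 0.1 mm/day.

C ≈ 1.1 mm/day

dPW/dt = (34.0 − 32.7) mm / (12/24 day) = +2.600 mm/day.
C = dPW/dt − E + P = (+2.600) − 4.6 + 3.12 = 1.1 mm/day.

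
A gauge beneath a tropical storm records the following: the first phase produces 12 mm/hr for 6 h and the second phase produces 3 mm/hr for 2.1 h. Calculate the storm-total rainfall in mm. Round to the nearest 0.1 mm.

total ≈ 78.3 mm

Total = Σ Rᵢ Δtᵢ = 12 × 6 + 3 × 2.1
      = 72 + 6.3 = 78.3 mm.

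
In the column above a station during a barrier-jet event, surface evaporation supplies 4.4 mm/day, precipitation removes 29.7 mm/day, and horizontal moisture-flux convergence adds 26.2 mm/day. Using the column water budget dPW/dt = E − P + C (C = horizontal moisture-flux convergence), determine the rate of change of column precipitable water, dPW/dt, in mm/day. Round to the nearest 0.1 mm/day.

dPW/dt ≈ 0.9 mm/day

dPW/dt = E − P + C = 4.4 − 29.7 + (26.2) = 0.9 mm/day.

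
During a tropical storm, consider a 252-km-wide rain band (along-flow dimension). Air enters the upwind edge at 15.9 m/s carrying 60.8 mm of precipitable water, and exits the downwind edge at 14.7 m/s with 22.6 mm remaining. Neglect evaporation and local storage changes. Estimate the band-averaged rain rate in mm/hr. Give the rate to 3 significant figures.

Column moisture flux per unit crosswind length is F = V × PW.
Inflow: F_in = 15.9 × 60.8 = 966.72 mm·m/s
Outflow: F_out = 14.7 × 22.6 = 332.22 mm·m/s
Steady-state rate R = (F_in − F_out)/L = (966.72 − 332.22) / 252000 m = 2.518e-03 mm/s.
R = 2.518e-03 × 3600 = 9.06 mm/hr.

R ≈ 9.06 mm/hr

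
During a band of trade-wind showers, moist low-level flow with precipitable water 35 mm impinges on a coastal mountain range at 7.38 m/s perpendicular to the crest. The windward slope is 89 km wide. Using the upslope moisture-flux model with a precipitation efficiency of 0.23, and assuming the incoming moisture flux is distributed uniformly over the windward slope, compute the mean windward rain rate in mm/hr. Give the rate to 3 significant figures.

R ≈ 2.40 mm/hr

Incoming column moisture flux per unit ridge length: F = V × PW = 7.38 × 35 = 258.3 mm·m/s.
Spread over the 89 km slope with efficiency ε = 0.23: R = ε·F/W = 0.23 × 258.3 / 89000 m = 6.675e-04 mm/s.
R = 6.675e-04 × 3600 = 2.40 mm/hr.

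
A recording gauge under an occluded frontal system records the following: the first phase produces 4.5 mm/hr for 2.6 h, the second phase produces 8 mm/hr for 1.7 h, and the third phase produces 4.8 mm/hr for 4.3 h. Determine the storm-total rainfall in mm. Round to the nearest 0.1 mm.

total ≈ 45.9 mm

Total = Σ Rᵢ Δtᵢ = 4.5 × 2.6 + 8 × 1.7 + 4.8 × 4.3
      = 11.7 + 13.6 + 20.64 = 45.9 mm.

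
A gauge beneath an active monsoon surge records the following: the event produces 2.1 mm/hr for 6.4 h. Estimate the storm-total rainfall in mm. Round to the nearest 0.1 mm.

Total = Σ Rᵢ Δtᵢ = 2.1 × 6.4
      = 13.44 = 13.4 mm.

total ≈ 13.4 mm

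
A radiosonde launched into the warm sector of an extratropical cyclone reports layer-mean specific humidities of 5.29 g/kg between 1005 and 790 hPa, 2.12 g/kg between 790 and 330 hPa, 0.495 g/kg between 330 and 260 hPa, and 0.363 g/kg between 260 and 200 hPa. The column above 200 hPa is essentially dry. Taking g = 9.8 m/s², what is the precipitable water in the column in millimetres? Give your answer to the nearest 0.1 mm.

Precipitable water is the column-integrated vapour mass per unit area: PW = (1/g) Σ q̄ Δp, with q in kg/kg and Δp in Pa (1 kg/m² of water = 1 mm).
Layer 1005–790 hPa: Δp = 215 hPa = 21500 Pa, q̄ = 0.00529 kg/kg → 0.00529 × 21500 / 9.8 = 11.61 mm
Layer 790–330 hPa: Δp = 460 hPa = 46000 Pa, q̄ = 0.00212 kg/kg → 0.00212 × 46000 / 9.8 = 9.95 mm
Layer 330–260 hPa: Δp = 70 hPa = 7000 Pa, q̄ = 0.000495 kg/kg → 0.000495 × 7000 / 9.8 = 0.35 mm
Layer 260–200 hPa: Δp = 60 hPa = 6000 Pa, q̄ = 0.000363 kg/kg → 0.000363 × 6000 / 9.8 = 0.22 mm
PW = 11.61 + 9.95 + 0.35 + 0.22 = 22.13 ≈ 22.1 mm.

PW ≈ 22.1 mm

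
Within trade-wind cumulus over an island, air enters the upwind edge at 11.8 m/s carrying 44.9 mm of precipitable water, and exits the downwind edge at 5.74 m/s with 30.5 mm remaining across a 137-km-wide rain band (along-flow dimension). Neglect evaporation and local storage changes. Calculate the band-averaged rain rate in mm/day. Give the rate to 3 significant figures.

R ≈ 224 mm/day

Column moisture flux per unit crosswind length is F = V × PW.
Inflow: F_in = 11.8 × 44.9 = 529.82 mm·m/s
Outflow: F_out = 5.74 × 30.5 = 175.07 mm·m/s
Steady-state rate R = (F_in − F_out)/L = (529.82 − 175.07) / 137000 m = 2.589e-03 mm/s.
R = 2.589e-03 × 3600 × 24 = 224 mm/day.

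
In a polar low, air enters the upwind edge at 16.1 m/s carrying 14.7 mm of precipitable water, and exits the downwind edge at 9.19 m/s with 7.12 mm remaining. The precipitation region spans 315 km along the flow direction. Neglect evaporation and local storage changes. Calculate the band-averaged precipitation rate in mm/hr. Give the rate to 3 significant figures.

Column moisture flux per unit crosswind length is F = V × PW.
Inflow: F_in = 16.1 × 14.7 = 236.67 mm·m/s
Outflow: F_out = 9.19 × 7.12 = 65.4328 mm·m/s
Steady-state rate R = (F_in − F_out)/L = (236.67 − 65.4328) / 315000 m = 5.436e-04 mm/s.
R = 5.436e-04 × 3600 = 1.96 mm/hr.

R ≈ 1.96 mm/hr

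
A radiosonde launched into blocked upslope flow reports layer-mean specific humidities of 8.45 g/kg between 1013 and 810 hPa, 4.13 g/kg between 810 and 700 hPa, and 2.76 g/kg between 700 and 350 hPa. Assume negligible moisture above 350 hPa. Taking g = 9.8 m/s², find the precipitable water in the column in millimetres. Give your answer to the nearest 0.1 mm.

PW ≈ 32.0 mm

Precipitable water is the column-integrated vapour mass per unit area: PW = (1/g) Σ q̄ Δp, with q in kg/kg and Δp in Pa (1 kg/m² of water = 1 mm).
Layer 1013–810 hPa: Δp = 203 hPa = 20300 Pa, q̄ = 0.00845 kg/kg → 0.00845 × 20300 / 9.8 = 17.50 mm
Layer 810–700 hPa: Δp = 110 hPa = 11000 Pa, q̄ = 0.00413 kg/kg → 0.00413 × 11000 / 9.8 = 4.64 mm
Layer 700–350 hPa: Δp = 350 hPa = 35000 Pa, q̄ = 0.00276 kg/kg → 0.00276 × 35000 / 9.8 = 9.86 mm
PW = 17.50 + 4.64 + 9.86 = 32.00 ≈ 32.0 mm.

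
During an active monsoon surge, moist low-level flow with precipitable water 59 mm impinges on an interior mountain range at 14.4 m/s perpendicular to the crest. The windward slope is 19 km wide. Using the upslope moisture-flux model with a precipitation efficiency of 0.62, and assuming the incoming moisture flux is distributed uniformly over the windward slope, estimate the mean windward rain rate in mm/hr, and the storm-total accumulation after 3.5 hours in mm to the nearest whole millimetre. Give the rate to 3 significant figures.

Incoming column moisture flux per unit ridge length: F = V × PW = 14.4 × 59 = 849.6 mm·m/s.
Spread over the 19 km slope with efficiency ε = 0.62: R = ε·F/W = 0.62 × 849.6 / 19000 m = 2.772e-02 mm/s.
R = 2.772e-02 × 3600 = 99.8 mm/hr.
Over 3.5 h: total = 99.8 × 3.5 = 349.3 ≈ 349 mm.

R ≈ 99.8 mm/hr; total ≈ 349 mm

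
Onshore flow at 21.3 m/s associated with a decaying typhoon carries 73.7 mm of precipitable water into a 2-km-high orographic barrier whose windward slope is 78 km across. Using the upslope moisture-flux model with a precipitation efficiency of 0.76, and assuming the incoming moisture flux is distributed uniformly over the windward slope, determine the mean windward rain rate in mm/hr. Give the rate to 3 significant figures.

Incoming column moisture flux per unit ridge length: F = V × PW = 21.3 × 73.7 = 1569.81 mm·m/s.
Spread over the 78 km slope with efficiency ε = 0.76: R = ε·F/W = 0.76 × 1569.81 / 78000 m = 1.530e-02 mm/s.
R = 1.530e-02 × 3600 = 55.1 mm/hr.

R ≈ 55.1 mm/hr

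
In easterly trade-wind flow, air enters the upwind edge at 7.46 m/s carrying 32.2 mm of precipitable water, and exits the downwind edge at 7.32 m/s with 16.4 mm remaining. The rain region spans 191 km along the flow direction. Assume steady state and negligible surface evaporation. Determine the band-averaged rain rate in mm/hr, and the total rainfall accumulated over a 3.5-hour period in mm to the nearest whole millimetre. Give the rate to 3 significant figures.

R ≈ 2.26 mm/hr; total ≈ 8 mm

Column moisture flux per unit crosswind length is F = V × PW.
Inflow: F_in = 7.46 × 32.2 = 240.212 mm·m/s
Outflow: F_out = 7.32 × 16.4 = 120.048 mm·m/s
Steady-state rate R = (F_in − F_out)/L = (240.212 − 120.048) / 191000 m = 6.291e-04 mm/s.
R = 6.291e-04 × 3600 = 2.26 mm/hr.
Over 3.5 h: total = 2.26 × 3.5 = 7.91 ≈ 8 mm.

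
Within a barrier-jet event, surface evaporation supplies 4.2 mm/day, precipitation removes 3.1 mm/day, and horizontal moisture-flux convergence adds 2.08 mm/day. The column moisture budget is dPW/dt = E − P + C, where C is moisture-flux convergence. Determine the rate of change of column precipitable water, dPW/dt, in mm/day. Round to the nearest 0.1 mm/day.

dPW/dt = E − P + C = 4.2 − 3.1 + (2.08) = 3.2 mm/day.

dPW/dt ≈ 3.2 mm/day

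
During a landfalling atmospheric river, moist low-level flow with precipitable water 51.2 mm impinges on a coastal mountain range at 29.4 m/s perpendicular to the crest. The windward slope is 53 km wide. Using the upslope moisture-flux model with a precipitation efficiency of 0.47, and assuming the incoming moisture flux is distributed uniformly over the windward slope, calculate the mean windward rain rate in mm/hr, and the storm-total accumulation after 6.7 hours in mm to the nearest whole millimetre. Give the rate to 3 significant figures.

Incoming column moisture flux per unit ridge length: F = V × PW = 29.4 × 51.2 = 1505.28 mm·m/s.
Spread over the 53 km slope with efficiency ε = 0.47: R = ε·F/W = 0.47 × 1505.28 / 53000 m = 1.335e-02 mm/s.
R = 1.335e-02 × 3600 = 48.1 mm/hr.
Over 6.7 h: total = 48.1 × 6.7 = 322.27 ≈ 322 mm.

R ≈ 48.1 mm/hr; total ≈ 322 mm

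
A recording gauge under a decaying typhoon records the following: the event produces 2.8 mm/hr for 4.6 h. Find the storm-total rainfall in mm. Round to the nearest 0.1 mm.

Total = Σ Rᵢ Δtᵢ = 2.8 × 4.6
      = 12.88 = 12.9 mm.

total ≈ 12.9 mm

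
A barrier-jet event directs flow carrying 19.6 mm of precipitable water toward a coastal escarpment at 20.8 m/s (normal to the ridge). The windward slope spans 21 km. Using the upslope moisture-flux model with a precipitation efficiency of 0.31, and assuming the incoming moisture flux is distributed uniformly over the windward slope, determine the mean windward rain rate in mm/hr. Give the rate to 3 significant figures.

R ≈ 21.7 mm/hr

Incoming column moisture flux per unit ridge length: F = V × PW = 20.8 × 19.6 = 407.68 mm·m/s.
Spread over the 21 km slope with efficiency ε = 0.31: R = ε·F/W = 0.31 × 407.68 / 21000 m = 6.018e-03 mm/s.
R = 6.018e-03 × 3600 = 21.7 mm/hr.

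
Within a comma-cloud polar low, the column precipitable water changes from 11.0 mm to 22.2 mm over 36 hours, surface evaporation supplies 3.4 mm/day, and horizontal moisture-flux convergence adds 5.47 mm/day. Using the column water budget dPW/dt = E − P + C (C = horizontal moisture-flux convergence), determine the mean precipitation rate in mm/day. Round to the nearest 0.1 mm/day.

P ≈ 1.4 mm/day

dPW/dt = (22.2 − 11.0) mm / (36/24 day) = +7.467 mm/day.
P = E + C − dPW/dt = 3.4 + (5.47) − (+7.467) = 1.4 mm/day.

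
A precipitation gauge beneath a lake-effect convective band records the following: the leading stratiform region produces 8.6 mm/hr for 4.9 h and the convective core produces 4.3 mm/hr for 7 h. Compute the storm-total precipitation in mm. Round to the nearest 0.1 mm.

total ≈ 72.2 mm

Total = Σ Rᵢ Δtᵢ = 8.6 × 4.9 + 4.3 × 7
      = 42.14 + 30.1 = 72.2 mm.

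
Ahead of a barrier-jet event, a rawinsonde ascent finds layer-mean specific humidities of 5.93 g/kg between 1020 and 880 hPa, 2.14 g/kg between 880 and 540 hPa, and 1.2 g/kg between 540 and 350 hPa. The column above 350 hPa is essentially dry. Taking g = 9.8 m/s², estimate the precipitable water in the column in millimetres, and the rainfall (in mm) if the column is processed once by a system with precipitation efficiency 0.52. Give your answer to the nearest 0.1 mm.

Precipitable water is the column-integrated vapour mass per unit area: PW = (1/g) Σ q̄ Δp, with q in kg/kg and Δp in Pa (1 kg/m² of water = 1 mm).
Layer 1020–880 hPa: Δp = 140 hPa = 14000 Pa, q̄ = 0.00593 kg/kg → 0.00593 × 14000 / 9.8 = 8.47 mm
Layer 880–540 hPa: Δp = 340 hPa = 34000 Pa, q̄ = 0.00214 kg/kg → 0.00214 × 34000 / 9.8 = 7.42 mm
Layer 540–350 hPa: Δp = 190 hPa = 19000 Pa, q̄ = 0.0012 kg/kg → 0.0012 × 19000 / 9.8 = 2.33 mm
PW = 8.47 + 7.42 + 2.33 = 18.22 ≈ 18.2 mm.
Rainfall = ε × PW = 0.52 × 18.2 = 9.5 mm.

PW ≈ 18.2 mm; rainfall ≈ 9.5 mm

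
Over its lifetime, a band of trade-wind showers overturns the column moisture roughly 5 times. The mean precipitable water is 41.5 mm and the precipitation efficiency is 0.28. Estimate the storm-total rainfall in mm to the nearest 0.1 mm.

rainfall ≈ 58.1 mm

Each cycle deposits ε × PW = 0.28 × 41.5 = 11.62 mm.
Over 5 cycles: 5 × 11.62 = 58.1 mm.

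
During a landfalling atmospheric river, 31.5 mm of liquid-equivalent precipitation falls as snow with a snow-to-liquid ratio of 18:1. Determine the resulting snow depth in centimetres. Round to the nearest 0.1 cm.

Snow depth = liquid × ratio = 31.5 mm × 18 = 567 mm = 56.7 cm.

snow depth ≈ 56.7 cm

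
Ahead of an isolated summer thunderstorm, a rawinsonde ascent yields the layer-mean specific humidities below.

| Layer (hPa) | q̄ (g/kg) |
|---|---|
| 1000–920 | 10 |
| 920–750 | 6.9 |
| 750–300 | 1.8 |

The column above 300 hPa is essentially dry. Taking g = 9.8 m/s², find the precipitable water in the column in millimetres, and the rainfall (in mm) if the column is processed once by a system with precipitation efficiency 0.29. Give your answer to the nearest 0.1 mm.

Precipitable water is the column-integrated vapour mass per unit area: PW = (1/g) Σ q̄ Δp, with q in kg/kg and Δp in Pa (1 kg/m² of water = 1 mm).
Layer 1000–920 hPa: Δp = 80 hPa = 8000 Pa, q̄ = 0.01 kg/kg → 0.01 × 8000 / 9.8 = 8.16 mm
Layer 920–750 hPa: Δp = 170 hPa = 17000 Pa, q̄ = 0.0069 kg/kg → 0.0069 × 17000 / 9.8 = 11.97 mm
Layer 750–300 hPa: Δp = 450 hPa = 45000 Pa, q̄ = 0.0018 kg/kg → 0.0018 × 45000 / 9.8 = 8.27 mm
PW = 8.16 + 11.97 + 8.27 = 28.40 ≈ 28.4 mm.
Rainfall = ε × PW = 0.29 × 28.4 = 8.2 mm.

PW ≈ 28.4 mm; rainfall ≈ 8.2 mm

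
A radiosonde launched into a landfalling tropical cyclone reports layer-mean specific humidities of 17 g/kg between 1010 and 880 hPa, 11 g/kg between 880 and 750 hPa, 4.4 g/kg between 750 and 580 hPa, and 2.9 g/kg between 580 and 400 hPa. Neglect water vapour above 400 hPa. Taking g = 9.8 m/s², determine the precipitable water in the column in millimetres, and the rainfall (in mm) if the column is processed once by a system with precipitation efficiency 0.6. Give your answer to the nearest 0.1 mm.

PW ≈ 50.1 mm; rainfall ≈ 30.1 mm

Precipitable water is the column-integrated vapour mass per unit area: PW = (1/g) Σ q̄ Δp, with q in kg/kg and Δp in Pa (1 kg/m² of water = 1 mm).
Layer 1010–880 hPa: Δp = 130 hPa = 13000 Pa, q̄ = 0.017 kg/kg → 0.017 × 13000 / 9.8 = 22.55 mm
Layer 880–750 hPa: Δp = 130 hPa = 13000 Pa, q̄ = 0.011 kg/kg → 0.011 × 13000 / 9.8 = 14.59 mm
Layer 750–580 hPa: Δp = 170 hPa = 17000 Pa, q̄ = 0.0044 kg/kg → 0.0044 × 17000 / 9.8 = 7.63 mm
Layer 580–400 hPa: Δp = 180 hPa = 18000 Pa, q̄ = 0.0029 kg/kg → 0.0029 × 18000 / 9.8 = 5.33 mm
PW = 22.55 + 14.59 + 7.63 + 5.33 = 50.10 ≈ 50.1 mm.
Rainfall = ε × PW = 0.6 × 50.1 = 30.1 mm.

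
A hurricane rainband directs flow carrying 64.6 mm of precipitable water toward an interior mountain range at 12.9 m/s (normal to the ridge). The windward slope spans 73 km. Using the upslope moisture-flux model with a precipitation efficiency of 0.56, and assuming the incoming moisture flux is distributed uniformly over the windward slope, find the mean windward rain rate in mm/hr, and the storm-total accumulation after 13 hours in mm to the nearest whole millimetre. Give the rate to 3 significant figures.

Incoming column moisture flux per unit ridge length: F = V × PW = 12.9 × 64.6 = 833.34 mm·m/s.
Spread over the 73 km slope with efficiency ε = 0.56: R = ε·F/W = 0.56 × 833.34 / 73000 m = 6.393e-03 mm/s.
R = 6.393e-03 × 3600 = 23.0 mm/hr.
Over 13 h: total = 23.0 × 13 = 299 mm.

R ≈ 23.0 mm/hr; total ≈ 299 mm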